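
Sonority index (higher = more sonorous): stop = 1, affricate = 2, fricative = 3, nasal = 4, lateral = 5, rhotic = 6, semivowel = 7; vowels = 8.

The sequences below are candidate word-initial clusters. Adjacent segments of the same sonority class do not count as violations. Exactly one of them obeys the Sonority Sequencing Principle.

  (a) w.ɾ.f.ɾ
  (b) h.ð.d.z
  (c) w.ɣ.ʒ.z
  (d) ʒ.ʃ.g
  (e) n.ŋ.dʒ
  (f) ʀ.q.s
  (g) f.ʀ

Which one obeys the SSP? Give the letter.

(a) w.ɾ.f.ɾ: profile 7-6-3-6 — violates.
(b) h.ð.d.z: profile 3-3-1-3 — violates.
(c) w.ɣ.ʒ.z: profile 7-3-3-3 — violates.
(d) ʒ.ʃ.g: profile 3-3-1 — violates.
(e) n.ŋ.dʒ: profile 4-4-2 — violates.
(f) ʀ.q.s: profile 6-1-3 — violates.
(g) f.ʀ: profile 3-6 — obeys.

g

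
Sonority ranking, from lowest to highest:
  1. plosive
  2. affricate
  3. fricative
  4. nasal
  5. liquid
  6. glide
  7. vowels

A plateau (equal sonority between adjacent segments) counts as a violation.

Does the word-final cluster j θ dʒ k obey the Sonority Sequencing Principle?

/j/ is a glide (sonority 6).
/θ/ is a fricative (sonority 3).
/dʒ/ is an affricate (sonority 2).
/k/ is a plosive (sonority 1).
The profile 6-3-2-1 strictly falls, so the word-final cluster satisfies the SSP.

yes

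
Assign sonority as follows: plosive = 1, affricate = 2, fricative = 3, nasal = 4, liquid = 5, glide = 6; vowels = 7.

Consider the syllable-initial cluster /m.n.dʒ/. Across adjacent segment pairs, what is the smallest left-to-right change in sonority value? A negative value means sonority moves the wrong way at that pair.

-2

/m/ — nasal, sonority 4.
/n/ — nasal, sonority 4.
/dʒ/ — affricate, sonority 2.
/m/→/n/: change +0.
/n/→/dʒ/: change -2.
Minimum = -2.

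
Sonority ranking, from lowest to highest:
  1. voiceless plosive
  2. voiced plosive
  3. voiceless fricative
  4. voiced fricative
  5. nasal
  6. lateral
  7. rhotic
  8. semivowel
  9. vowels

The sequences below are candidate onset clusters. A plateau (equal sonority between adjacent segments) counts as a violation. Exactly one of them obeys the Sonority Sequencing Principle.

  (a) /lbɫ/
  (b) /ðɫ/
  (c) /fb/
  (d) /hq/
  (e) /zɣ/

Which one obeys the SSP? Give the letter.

b

(a) 6-2-6 → violates
(b) 4-6 → obeys
(c) 3-2 → violates
(d) 3-1 → violates
(e) 4-4 → violates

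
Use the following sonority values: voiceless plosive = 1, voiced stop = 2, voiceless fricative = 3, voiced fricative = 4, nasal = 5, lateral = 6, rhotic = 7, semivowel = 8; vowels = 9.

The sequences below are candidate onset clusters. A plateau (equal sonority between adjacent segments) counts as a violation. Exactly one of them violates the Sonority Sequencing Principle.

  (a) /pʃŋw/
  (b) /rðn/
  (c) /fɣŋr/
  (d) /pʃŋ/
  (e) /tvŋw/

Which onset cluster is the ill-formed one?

b

(a) 1-3-5-8 → obeys
(b) 7-4-5 → violates
(c) 3-4-5-7 → obeys
(d) 1-3-5 → obeys
(e) 1-4-5-8 → obeys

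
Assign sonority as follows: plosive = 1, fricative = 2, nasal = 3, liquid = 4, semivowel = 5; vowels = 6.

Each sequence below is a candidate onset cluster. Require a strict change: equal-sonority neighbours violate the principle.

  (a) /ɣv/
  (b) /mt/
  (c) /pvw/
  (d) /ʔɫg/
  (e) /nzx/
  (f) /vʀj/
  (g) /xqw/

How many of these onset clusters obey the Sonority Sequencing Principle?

(a) sonority 2-2: ill-formed.
(b) sonority 3-1: ill-formed.
(c) sonority 1-2-5: well-formed.
(d) sonority 1-4-1: ill-formed.
(e) sonority 3-2-2: ill-formed.
(f) sonority 2-4-5: well-formed.
(g) sonority 2-1-5: ill-formed.

2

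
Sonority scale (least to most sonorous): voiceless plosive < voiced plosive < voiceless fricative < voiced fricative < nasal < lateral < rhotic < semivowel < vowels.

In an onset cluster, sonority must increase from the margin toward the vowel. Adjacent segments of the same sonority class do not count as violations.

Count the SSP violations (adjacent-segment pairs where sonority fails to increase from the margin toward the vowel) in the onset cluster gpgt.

2

/g/: voiced plosive = 2.
/p/: voiceless plosive = 1.
/g/: voiced plosive = 2.
/t/: voiceless plosive = 1.
/g/→/p/: 2→1 (does not rise) — violation.
/p/→/g/: 1→2 (rises) — ok.
/g/→/t/: 2→1 (does not rise) — violation.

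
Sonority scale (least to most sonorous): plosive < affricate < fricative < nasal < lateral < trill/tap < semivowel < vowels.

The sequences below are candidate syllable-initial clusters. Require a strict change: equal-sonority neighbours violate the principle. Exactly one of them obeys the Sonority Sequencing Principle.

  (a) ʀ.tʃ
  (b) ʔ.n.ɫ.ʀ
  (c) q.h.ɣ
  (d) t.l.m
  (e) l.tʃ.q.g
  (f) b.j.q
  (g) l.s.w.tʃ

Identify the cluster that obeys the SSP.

(a) ʀ.tʃ: profile 6-2 — violates.
(b) ʔ.n.ɫ.ʀ: profile 1-4-5-6 — obeys.
(c) q.h.ɣ: profile 1-3-3 — violates.
(d) t.l.m: profile 1-5-4 — violates.
(e) l.tʃ.q.g: profile 5-2-1-1 — violates.
(f) b.j.q: profile 1-7-1 — violates.
(g) l.s.w.tʃ: profile 5-3-7-2 — violates.

b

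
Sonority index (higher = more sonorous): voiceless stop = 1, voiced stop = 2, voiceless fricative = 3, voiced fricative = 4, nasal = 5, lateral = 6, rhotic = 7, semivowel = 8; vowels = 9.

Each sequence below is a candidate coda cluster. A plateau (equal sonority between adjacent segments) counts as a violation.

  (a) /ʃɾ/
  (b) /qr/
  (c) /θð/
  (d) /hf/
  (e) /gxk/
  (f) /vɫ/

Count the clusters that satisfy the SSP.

(a) /ʃɾ/: profile 3-7 — violates.
(b) /qr/: profile 1-7 — violates.
(c) /θð/: profile 3-4 — violates.
(d) /hf/: profile 3-3 — violates.
(e) /gxk/: profile 2-3-1 — violates.
(f) /vɫ/: profile 4-6 — violates.

0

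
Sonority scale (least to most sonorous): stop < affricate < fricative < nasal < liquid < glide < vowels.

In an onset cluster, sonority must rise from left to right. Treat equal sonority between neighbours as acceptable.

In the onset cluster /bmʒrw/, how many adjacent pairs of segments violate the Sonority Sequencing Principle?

/b/: stop = 1.
/m/: nasal = 4.
/ʒ/: fricative = 3.
/r/: liquid = 5.
/w/: glide = 6.
/b/→/m/: 1→4 (rises) — ok.
/m/→/ʒ/: 4→3 (does not rise) — violation.
/ʒ/→/r/: 3→5 (rises) — ok.
/r/→/w/: 5→6 (rises) — ok.

1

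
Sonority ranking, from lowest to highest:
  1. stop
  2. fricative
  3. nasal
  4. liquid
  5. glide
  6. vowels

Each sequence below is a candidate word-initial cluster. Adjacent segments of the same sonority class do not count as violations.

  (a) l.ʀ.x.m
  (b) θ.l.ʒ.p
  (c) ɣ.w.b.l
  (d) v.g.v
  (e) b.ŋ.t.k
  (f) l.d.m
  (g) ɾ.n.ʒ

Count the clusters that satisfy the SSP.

(a) 4-4-2-3 → violates
(b) 2-4-2-1 → violates
(c) 2-5-1-4 → violates
(d) 2-1-2 → violates
(e) 1-3-1-1 → violates
(f) 4-1-3 → violates
(g) 4-3-2 → violates

0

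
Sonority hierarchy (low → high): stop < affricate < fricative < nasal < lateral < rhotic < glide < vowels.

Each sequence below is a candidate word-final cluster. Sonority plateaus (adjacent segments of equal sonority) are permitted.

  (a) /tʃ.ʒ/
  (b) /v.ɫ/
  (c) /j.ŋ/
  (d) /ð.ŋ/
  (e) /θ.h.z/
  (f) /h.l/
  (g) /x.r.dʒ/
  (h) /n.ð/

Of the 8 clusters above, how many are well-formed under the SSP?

(a) /tʃ.ʒ/: profile 2-3 — violates.
(b) /v.ɫ/: profile 3-5 — violates.
(c) /j.ŋ/: profile 7-4 — obeys.
(d) /ð.ŋ/: profile 3-4 — violates.
(e) /θ.h.z/: profile 3-3-3 — obeys.
(f) /h.l/: profile 3-5 — violates.
(g) /x.r.dʒ/: profile 3-6-2 — violates.
(h) /n.ð/: profile 4-3 — obeys.

3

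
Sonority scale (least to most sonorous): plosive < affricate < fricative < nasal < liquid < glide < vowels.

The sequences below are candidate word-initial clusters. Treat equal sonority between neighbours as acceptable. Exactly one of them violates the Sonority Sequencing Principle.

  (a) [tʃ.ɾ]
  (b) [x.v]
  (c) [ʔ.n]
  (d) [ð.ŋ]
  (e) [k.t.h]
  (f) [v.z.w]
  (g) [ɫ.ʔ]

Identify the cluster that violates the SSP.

(a) [tʃ.ɾ]: profile 2-5 — obeys.
(b) [x.v]: profile 3-3 — obeys.
(c) [ʔ.n]: profile 1-4 — obeys.
(d) [ð.ŋ]: profile 3-4 — obeys.
(e) [k.t.h]: profile 1-1-3 — obeys.
(f) [v.z.w]: profile 3-3-6 — obeys.
(g) [ɫ.ʔ]: profile 5-1 — violates.

g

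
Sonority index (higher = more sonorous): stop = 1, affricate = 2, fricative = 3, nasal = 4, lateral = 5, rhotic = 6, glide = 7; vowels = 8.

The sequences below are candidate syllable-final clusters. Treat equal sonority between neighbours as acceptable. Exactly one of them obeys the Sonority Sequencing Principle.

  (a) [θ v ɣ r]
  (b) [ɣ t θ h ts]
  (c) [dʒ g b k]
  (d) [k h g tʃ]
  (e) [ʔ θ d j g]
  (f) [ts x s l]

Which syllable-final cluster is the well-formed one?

c

(a) [θ v ɣ r]: profile 3-3-3-6 — violates.
(b) [ɣ t θ h ts]: profile 3-1-3-3-2 — violates.
(c) [dʒ g b k]: profile 2-1-1-1 — obeys.
(d) [k h g tʃ]: profile 1-3-1-2 — violates.
(e) [ʔ θ d j g]: profile 1-3-1-7-1 — violates.
(f) [ts x s l]: profile 2-3-3-5 — violates.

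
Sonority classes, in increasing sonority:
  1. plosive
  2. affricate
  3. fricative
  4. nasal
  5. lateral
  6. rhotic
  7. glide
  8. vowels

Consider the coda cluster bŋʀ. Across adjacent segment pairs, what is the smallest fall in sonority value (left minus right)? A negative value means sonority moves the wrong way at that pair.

/b/: plosive = 1.
/ŋ/: nasal = 4.
/ʀ/: rhotic = 6.
/b/→/ŋ/: change -3.
/ŋ/→/ʀ/: change -2.
Minimum = -3.

-3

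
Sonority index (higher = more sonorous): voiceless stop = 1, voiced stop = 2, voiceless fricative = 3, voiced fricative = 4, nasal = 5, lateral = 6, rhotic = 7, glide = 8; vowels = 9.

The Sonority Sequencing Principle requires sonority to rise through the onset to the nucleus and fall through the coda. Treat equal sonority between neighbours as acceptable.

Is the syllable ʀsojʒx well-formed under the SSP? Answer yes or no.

Onset: /ʀ/ is a rhotic (sonority 7), /s/ is a voiceless fricative (sonority 3); then the nucleus /o/ (sonority 9).
Onset profile 7-3-9 — does not rise throughout.
Coda: /j/ is a glide (sonority 8), /ʒ/ is a voiced fricative (sonority 4), /x/ is a voiceless fricative (sonority 3).
Coda profile 9-8-4-3 — falls from the nucleus.

no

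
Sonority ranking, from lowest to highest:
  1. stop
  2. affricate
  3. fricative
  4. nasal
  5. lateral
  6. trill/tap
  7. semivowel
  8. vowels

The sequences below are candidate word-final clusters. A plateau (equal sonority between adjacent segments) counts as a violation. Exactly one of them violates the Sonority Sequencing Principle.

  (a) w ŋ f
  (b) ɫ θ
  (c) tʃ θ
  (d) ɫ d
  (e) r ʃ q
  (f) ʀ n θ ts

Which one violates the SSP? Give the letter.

c

(a) sonority 7-4-3: well-formed.
(b) sonority 5-3: well-formed.
(c) sonority 2-3: ill-formed.
(d) sonority 5-1: well-formed.
(e) sonority 6-3-1: well-formed.
(f) sonority 6-4-3-2: well-formed.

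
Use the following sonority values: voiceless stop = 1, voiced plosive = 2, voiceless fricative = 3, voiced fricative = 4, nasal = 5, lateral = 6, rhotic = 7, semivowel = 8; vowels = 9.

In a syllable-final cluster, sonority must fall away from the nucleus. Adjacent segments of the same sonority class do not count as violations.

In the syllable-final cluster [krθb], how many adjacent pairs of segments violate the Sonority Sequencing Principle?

/k/ — voiceless stop, sonority 1.
/r/ — rhotic, sonority 7.
/θ/ — voiceless fricative, sonority 3.
/b/ — voiced plosive, sonority 2.
/k/→/r/: 1→7 (does not fall) — violation.
/r/→/θ/: 7→3 (falls) — ok.
/θ/→/b/: 3→2 (falls) — ok.

1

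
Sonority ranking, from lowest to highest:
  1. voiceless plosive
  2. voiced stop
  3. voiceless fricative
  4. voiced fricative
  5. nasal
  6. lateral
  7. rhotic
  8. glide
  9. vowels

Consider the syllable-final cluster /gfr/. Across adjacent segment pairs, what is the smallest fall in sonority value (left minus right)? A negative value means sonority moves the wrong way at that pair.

/g/: voiced stop = 2.
/f/: voiceless fricative = 3.
/r/: rhotic = 7.
/g/→/f/: change -1.
/f/→/r/: change -4.
Minimum = -4.

-4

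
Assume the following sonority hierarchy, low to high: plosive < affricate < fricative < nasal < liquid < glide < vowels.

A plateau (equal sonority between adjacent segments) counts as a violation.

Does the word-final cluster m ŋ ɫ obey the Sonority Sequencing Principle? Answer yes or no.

/m/ — nasal, sonority 4.
/ŋ/ — nasal, sonority 4.
/ɫ/ — liquid, sonority 5.
The profile is 4-4-5. Between /m/ (4) and /ŋ/ (4) sonority does not fall, so the cluster violates the SSP.

no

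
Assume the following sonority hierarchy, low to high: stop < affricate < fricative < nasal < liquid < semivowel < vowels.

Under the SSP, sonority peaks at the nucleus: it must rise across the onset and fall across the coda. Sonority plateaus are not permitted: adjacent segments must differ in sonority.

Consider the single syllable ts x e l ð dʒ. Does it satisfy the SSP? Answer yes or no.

yes

Onset: /ts/ is an affricate (sonority 2), /x/ is a fricative (sonority 3); then the nucleus /e/ (sonority 7).
Onset profile 2-3-7 — rises to the nucleus.
Coda: /l/ is a liquid (sonority 5), /ð/ is a fricative (sonority 3), /dʒ/ is an affricate (sonority 2).
Coda profile 7-5-3-2 — falls from the nucleus.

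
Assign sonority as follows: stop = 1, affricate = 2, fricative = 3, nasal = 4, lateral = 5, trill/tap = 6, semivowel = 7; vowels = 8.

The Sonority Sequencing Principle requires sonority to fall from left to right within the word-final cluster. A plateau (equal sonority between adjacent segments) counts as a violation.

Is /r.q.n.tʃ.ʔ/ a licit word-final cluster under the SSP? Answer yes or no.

/r/: trill/tap = 6.
/q/: stop = 1.
/n/: nasal = 4.
/tʃ/: affricate = 2.
/ʔ/: stop = 1.
The profile is 6-1-4-2-1. Between /q/ (1) and /n/ (4) sonority does not fall, so the cluster violates the SSP.

no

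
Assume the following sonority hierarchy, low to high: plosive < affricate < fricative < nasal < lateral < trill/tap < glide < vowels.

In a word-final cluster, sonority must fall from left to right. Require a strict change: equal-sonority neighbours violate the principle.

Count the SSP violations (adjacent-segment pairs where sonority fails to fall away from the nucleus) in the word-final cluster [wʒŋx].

/w/ is a glide (sonority 7).
/ʒ/ is a fricative (sonority 3).
/ŋ/ is a nasal (sonority 4).
/x/ is a fricative (sonority 3).
/w/→/ʒ/: 7→3 (falls) — ok.
/ʒ/→/ŋ/: 3→4 (does not fall) — violation.
/ŋ/→/x/: 4→3 (falls) — ok.

1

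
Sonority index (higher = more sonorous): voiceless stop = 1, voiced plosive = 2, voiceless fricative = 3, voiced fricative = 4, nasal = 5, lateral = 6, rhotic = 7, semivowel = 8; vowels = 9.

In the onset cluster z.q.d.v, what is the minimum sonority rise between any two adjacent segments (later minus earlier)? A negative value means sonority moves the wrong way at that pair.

/z/ is a voiced fricative (sonority 4).
/q/ is a voiceless stop (sonority 1).
/d/ is a voiced plosive (sonority 2).
/v/ is a voiced fricative (sonority 4).
/z/→/q/: change -3.
/q/→/d/: change +1.
/d/→/v/: change +2.
Minimum = -3.

-3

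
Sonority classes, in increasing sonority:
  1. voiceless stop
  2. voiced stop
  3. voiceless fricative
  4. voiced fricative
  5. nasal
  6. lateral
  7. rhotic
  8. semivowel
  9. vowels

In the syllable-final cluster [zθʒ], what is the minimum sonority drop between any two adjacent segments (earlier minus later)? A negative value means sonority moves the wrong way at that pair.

/z/ — voiced fricative, sonority 4.
/θ/ — voiceless fricative, sonority 3.
/ʒ/ — voiced fricative, sonority 4.
/z/→/θ/: change +1.
/θ/→/ʒ/: change -1.
Minimum = -1.

-1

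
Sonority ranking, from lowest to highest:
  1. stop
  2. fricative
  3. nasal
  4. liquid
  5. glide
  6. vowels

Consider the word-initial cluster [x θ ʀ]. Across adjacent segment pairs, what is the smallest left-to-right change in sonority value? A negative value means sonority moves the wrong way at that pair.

/x/ is a fricative (sonority 2).
/θ/ is a fricative (sonority 2).
/ʀ/ is a liquid (sonority 4).
/x/→/θ/: change +0.
/θ/→/ʀ/: change +2.
Minimum = 0.

0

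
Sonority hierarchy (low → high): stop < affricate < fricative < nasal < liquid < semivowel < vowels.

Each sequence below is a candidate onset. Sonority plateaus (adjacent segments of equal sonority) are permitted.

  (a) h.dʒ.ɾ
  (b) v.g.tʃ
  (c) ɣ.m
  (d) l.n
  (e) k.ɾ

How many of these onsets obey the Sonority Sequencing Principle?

(a) sonority 3-2-5: ill-formed.
(b) sonority 3-1-2: ill-formed.
(c) sonority 3-4: well-formed.
(d) sonority 5-4: ill-formed.
(e) sonority 1-5: well-formed.

2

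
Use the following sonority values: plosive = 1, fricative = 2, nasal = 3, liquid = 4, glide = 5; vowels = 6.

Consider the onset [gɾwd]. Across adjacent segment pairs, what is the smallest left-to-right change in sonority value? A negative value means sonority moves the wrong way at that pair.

/g/ is a plosive (sonority 1).
/ɾ/ is a liquid (sonority 4).
/w/ is a glide (sonority 5).
/d/ is a plosive (sonority 1).
/g/→/ɾ/: change +3.
/ɾ/→/w/: change +1.
/w/→/d/: change -4.
Minimum = -4.

-4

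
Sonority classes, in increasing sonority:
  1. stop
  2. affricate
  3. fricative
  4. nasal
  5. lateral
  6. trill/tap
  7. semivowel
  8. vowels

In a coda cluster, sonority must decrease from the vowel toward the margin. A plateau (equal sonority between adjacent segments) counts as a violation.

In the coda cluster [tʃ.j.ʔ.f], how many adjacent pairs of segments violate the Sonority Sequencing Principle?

/tʃ/: affricate = 2.
/j/: semivowel = 7.
/ʔ/: stop = 1.
/f/: fricative = 3.
/tʃ/→/j/: 2→7 (does not fall) — violation.
/j/→/ʔ/: 7→1 (falls) — ok.
/ʔ/→/f/: 1→3 (does not fall) — violation.

2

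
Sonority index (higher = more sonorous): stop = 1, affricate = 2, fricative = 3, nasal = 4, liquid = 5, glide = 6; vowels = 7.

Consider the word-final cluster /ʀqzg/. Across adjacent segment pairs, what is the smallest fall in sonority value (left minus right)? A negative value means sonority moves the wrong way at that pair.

-2

/ʀ/: liquid = 5.
/q/: stop = 1.
/z/: fricative = 3.
/g/: stop = 1.
/ʀ/→/q/: change +4.
/q/→/z/: change -2.
/z/→/g/: change +2.
Minimum = -2.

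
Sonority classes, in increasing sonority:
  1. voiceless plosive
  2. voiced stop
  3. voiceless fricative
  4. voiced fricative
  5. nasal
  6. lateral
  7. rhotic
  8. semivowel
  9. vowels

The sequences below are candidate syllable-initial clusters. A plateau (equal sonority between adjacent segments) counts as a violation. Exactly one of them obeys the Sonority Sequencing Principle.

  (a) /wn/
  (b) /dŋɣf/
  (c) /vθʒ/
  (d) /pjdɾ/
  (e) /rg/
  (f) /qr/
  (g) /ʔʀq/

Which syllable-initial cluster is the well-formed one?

(a) sonority 8-5: ill-formed.
(b) sonority 2-5-4-3: ill-formed.
(c) sonority 4-3-4: ill-formed.
(d) sonority 1-8-2-7: ill-formed.
(e) sonority 7-2: ill-formed.
(f) sonority 1-7: well-formed.
(g) sonority 1-7-1: ill-formed.

f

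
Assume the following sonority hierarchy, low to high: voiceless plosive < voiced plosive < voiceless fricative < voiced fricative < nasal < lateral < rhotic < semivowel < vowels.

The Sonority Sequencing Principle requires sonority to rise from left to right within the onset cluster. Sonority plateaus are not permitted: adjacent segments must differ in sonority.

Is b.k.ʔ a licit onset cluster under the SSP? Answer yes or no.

/b/ — voiced plosive, sonority 2.
/k/ — voiceless plosive, sonority 1.
/ʔ/ — voiceless plosive, sonority 1.
The profile is 2-1-1. Between /b/ (2) and /k/ (1) sonority does not rise, so the cluster violates the SSP.

no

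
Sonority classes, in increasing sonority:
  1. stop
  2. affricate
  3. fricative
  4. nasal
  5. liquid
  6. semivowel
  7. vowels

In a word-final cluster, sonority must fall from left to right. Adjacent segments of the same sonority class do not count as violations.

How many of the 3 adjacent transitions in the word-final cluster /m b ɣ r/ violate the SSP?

2

/m/ — nasal, sonority 4.
/b/ — stop, sonority 1.
/ɣ/ — fricative, sonority 3.
/r/ — liquid, sonority 5.
/m/→/b/: 4→1 (falls) — ok.
/b/→/ɣ/: 1→3 (does not fall) — violation.
/ɣ/→/r/: 3→5 (does not fall) — violation.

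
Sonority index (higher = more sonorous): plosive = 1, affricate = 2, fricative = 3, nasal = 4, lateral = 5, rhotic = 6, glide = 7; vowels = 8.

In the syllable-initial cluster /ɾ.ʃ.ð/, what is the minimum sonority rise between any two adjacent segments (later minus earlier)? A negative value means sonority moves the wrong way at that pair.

/ɾ/ is a rhotic (sonority 6).
/ʃ/ is a fricative (sonority 3).
/ð/ is a fricative (sonority 3).
/ɾ/→/ʃ/: change -3.
/ʃ/→/ð/: change +0.
Minimum = -3.

-3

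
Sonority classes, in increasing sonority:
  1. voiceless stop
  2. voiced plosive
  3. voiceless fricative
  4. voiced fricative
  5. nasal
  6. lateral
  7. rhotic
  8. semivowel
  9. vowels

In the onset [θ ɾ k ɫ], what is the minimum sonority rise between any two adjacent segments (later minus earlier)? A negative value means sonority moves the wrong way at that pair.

-6

/θ/ — voiceless fricative, sonority 3.
/ɾ/ — rhotic, sonority 7.
/k/ — voiceless stop, sonority 1.
/ɫ/ — lateral, sonority 6.
/θ/→/ɾ/: change +4.
/ɾ/→/k/: change -6.
/k/→/ɫ/: change +5.
Minimum = -6.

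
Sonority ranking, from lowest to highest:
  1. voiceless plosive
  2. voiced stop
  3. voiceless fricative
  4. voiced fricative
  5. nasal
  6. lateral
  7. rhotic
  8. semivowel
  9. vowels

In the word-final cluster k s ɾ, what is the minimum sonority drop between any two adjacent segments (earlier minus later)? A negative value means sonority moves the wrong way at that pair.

-4

/k/ — voiceless plosive, sonority 1.
/s/ — voiceless fricative, sonority 3.
/ɾ/ — rhotic, sonority 7.
/k/→/s/: change -2.
/s/→/ɾ/: change -4.
Minimum = -4.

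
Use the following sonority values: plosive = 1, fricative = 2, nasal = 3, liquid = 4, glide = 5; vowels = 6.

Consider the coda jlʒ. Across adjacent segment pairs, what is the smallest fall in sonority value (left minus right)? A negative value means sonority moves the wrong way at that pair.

1

/j/ — glide, sonority 5.
/l/ — liquid, sonority 4.
/ʒ/ — fricative, sonority 2.
/j/→/l/: change +1.
/l/→/ʒ/: change +2.
Minimum = 1.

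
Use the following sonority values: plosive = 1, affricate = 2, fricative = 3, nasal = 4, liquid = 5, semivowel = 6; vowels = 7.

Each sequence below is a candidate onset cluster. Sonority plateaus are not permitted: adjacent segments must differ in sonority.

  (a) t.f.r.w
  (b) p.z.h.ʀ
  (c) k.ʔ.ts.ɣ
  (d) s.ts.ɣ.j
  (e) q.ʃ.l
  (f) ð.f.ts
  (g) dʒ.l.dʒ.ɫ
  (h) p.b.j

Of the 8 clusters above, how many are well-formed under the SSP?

2

(a) sonority 1-3-5-6: well-formed.
(b) sonority 1-3-3-5: ill-formed.
(c) sonority 1-1-2-3: ill-formed.
(d) sonority 3-2-3-6: ill-formed.
(e) sonority 1-3-5: well-formed.
(f) sonority 3-3-2: ill-formed.
(g) sonority 2-5-2-5: ill-formed.
(h) sonority 1-1-6: ill-formed.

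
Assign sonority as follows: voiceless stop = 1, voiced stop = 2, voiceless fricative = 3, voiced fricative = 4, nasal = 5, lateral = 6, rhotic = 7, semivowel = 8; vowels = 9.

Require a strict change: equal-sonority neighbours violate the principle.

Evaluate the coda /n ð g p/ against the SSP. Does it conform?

yes

/n/ is a nasal (sonority 5).
/ð/ is a voiced fricative (sonority 4).
/g/ is a voiced stop (sonority 2).
/p/ is a voiceless stop (sonority 1).
The profile 5-4-2-1 strictly falls, so the coda satisfies the SSP.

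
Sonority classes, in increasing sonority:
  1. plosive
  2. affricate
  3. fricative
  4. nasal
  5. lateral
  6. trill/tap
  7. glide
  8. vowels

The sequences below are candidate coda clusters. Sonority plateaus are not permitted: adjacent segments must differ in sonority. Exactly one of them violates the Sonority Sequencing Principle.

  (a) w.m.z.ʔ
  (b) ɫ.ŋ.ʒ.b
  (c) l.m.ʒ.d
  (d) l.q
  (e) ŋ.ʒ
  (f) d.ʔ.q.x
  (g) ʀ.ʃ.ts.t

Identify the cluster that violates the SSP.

(a) w.m.z.ʔ: profile 7-4-3-1 — obeys.
(b) ɫ.ŋ.ʒ.b: profile 5-4-3-1 — obeys.
(c) l.m.ʒ.d: profile 5-4-3-1 — obeys.
(d) l.q: profile 5-1 — obeys.
(e) ŋ.ʒ: profile 4-3 — obeys.
(f) d.ʔ.q.x: profile 1-1-1-3 — violates.
(g) ʀ.ʃ.ts.t: profile 6-3-2-1 — obeys.

f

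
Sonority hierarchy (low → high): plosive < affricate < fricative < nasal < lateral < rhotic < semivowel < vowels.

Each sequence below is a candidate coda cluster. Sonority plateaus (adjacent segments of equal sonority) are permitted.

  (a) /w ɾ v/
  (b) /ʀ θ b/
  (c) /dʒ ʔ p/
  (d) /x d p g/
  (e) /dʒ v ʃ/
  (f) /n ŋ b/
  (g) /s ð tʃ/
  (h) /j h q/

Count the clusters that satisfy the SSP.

(a) sonority 7-6-3: well-formed.
(b) sonority 6-3-1: well-formed.
(c) sonority 2-1-1: well-formed.
(d) sonority 3-1-1-1: well-formed.
(e) sonority 2-3-3: ill-formed.
(f) sonority 4-4-1: well-formed.
(g) sonority 3-3-2: well-formed.
(h) sonority 7-3-1: well-formed.

7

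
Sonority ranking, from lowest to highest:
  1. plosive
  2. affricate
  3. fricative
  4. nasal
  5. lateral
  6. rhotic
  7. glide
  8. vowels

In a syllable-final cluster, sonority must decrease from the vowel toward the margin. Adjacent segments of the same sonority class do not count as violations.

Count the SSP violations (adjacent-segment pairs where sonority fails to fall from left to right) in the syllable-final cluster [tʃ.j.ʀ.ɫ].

/tʃ/ is an affricate (sonority 2).
/j/ is a glide (sonority 7).
/ʀ/ is a rhotic (sonority 6).
/ɫ/ is a lateral (sonority 5).
/tʃ/→/j/: 2→7 (does not fall) — violation.
/j/→/ʀ/: 7→6 (falls) — ok.
/ʀ/→/ɫ/: 6→5 (falls) — ok.

1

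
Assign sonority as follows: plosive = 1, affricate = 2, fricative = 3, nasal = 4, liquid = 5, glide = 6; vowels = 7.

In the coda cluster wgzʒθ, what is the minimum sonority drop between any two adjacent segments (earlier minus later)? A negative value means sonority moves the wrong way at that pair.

/w/: glide = 6.
/g/: plosive = 1.
/z/: fricative = 3.
/ʒ/: fricative = 3.
/θ/: fricative = 3.
/w/→/g/: change +5.
/g/→/z/: change -2.
/z/→/ʒ/: change +0.
/ʒ/→/θ/: change +0.
Minimum = -2.

-2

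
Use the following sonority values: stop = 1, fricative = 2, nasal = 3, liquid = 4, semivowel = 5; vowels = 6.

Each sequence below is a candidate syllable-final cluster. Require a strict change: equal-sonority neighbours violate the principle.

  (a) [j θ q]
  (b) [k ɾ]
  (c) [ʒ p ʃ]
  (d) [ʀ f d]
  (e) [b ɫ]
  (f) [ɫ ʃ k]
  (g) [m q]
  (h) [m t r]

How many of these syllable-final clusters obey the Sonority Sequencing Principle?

4

(a) sonority 5-2-1: well-formed.
(b) sonority 1-4: ill-formed.
(c) sonority 2-1-2: ill-formed.
(d) sonority 4-2-1: well-formed.
(e) sonority 1-4: ill-formed.
(f) sonority 4-2-1: well-formed.
(g) sonority 3-1: well-formed.
(h) sonority 3-1-4: ill-formed.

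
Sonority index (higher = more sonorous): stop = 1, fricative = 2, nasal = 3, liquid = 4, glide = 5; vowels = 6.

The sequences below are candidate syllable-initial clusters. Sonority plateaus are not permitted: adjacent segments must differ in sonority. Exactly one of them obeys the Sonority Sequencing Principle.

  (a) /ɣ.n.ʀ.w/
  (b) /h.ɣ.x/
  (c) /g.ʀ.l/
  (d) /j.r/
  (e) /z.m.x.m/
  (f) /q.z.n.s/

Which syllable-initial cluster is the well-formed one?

(a) 2-3-4-5 → obeys
(b) 2-2-2 → violates
(c) 1-4-4 → violates
(d) 5-4 → violates
(e) 2-3-2-3 → violates
(f) 1-2-3-2 → violates

a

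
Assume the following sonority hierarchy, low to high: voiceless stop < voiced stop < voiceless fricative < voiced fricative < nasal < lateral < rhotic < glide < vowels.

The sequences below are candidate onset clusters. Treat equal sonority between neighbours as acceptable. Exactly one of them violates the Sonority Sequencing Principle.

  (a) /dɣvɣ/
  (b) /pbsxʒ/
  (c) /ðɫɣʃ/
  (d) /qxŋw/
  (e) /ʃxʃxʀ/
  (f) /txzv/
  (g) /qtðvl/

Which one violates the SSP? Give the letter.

(a) sonority 2-4-4-4: well-formed.
(b) sonority 1-2-3-3-4: well-formed.
(c) sonority 4-6-4-3: ill-formed.
(d) sonority 1-3-5-8: well-formed.
(e) sonority 3-3-3-3-7: well-formed.
(f) sonority 1-3-4-4: well-formed.
(g) sonority 1-1-4-4-6: well-formed.

c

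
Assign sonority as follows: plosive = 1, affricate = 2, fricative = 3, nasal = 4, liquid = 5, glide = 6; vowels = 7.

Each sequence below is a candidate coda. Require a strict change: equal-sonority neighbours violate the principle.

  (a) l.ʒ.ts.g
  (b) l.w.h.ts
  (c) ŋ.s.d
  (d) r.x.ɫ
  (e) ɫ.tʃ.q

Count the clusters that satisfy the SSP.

(a) l.ʒ.ts.g: profile 5-3-2-1 — obeys.
(b) l.w.h.ts: profile 5-6-3-2 — violates.
(c) ŋ.s.d: profile 4-3-1 — obeys.
(d) r.x.ɫ: profile 5-3-5 — violates.
(e) ɫ.tʃ.q: profile 5-2-1 — obeys.

3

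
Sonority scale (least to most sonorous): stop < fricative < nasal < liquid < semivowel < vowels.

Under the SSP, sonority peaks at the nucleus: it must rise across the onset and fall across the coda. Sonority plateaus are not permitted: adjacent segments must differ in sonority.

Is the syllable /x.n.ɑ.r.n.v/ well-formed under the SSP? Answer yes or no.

yes

Onset: /x/ is a fricative (sonority 2), /n/ is a nasal (sonority 3); then the nucleus /ɑ/ (sonority 6).
Onset profile 2-3-6 — rises to the nucleus.
Coda: /r/ is a liquid (sonority 4), /n/ is a nasal (sonority 3), /v/ is a fricative (sonority 2).
Coda profile 6-4-3-2 — falls from the nucleus.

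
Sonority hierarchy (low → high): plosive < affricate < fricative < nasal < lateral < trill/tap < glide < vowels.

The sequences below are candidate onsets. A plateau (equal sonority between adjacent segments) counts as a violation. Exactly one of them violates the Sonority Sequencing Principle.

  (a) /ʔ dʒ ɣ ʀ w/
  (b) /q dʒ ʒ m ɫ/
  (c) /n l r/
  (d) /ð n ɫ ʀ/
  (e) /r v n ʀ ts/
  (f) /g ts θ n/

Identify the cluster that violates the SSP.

(a) sonority 1-2-3-6-7: well-formed.
(b) sonority 1-2-3-4-5: well-formed.
(c) sonority 4-5-6: well-formed.
(d) sonority 3-4-5-6: well-formed.
(e) sonority 6-3-4-6-2: ill-formed.
(f) sonority 1-2-3-4: well-formed.

e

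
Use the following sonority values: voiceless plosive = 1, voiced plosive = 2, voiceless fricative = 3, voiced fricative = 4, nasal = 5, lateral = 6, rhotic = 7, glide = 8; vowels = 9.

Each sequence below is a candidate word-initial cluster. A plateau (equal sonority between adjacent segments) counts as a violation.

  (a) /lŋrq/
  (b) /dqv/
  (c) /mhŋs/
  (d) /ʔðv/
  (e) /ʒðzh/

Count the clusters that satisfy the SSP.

0

(a) /lŋrq/: profile 6-5-7-1 — violates.
(b) /dqv/: profile 2-1-4 — violates.
(c) /mhŋs/: profile 5-3-5-3 — violates.
(d) /ʔðv/: profile 1-4-4 — violates.
(e) /ʒðzh/: profile 4-4-4-3 — violates.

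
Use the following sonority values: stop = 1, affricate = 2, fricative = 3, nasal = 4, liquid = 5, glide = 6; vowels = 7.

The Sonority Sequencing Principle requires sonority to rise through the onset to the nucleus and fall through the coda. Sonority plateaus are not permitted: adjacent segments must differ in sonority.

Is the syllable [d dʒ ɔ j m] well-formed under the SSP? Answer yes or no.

Onset: /d/ is a stop (sonority 1), /dʒ/ is an affricate (sonority 2); then the nucleus /ɔ/ (sonority 7).
Onset profile 1-2-7 — rises to the nucleus.
Coda: /j/ is a glide (sonority 6), /m/ is a nasal (sonority 4).
Coda profile 7-6-4 — falls from the nucleus.

yes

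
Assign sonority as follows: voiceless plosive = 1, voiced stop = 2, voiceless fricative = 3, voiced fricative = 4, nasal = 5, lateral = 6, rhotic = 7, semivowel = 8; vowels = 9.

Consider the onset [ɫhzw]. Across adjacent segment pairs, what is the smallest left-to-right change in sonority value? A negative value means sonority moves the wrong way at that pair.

/ɫ/ is a lateral (sonority 6).
/h/ is a voiceless fricative (sonority 3).
/z/ is a voiced fricative (sonority 4).
/w/ is a semivowel (sonority 8).
/ɫ/→/h/: change -3.
/h/→/z/: change +1.
/z/→/w/: change +4.
Minimum = -3.

-3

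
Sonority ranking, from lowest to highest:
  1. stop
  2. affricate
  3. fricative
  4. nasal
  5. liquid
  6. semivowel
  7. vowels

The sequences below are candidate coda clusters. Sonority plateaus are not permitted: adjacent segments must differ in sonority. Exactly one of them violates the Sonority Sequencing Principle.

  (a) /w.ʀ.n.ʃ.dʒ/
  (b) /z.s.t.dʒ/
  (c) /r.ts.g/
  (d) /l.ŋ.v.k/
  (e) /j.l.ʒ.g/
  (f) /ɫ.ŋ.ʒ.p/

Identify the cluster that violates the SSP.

b

(a) sonority 6-5-4-3-2: well-formed.
(b) sonority 3-3-1-2: ill-formed.
(c) sonority 5-2-1: well-formed.
(d) sonority 5-4-3-1: well-formed.
(e) sonority 6-5-3-1: well-formed.
(f) sonority 5-4-3-1: well-formed.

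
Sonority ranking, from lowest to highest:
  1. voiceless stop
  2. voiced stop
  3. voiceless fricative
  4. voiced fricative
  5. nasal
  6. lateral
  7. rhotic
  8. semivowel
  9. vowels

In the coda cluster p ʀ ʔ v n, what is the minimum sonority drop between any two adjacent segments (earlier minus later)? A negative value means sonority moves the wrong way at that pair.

-6

/p/ is a voiceless stop (sonority 1).
/ʀ/ is a rhotic (sonority 7).
/ʔ/ is a voiceless stop (sonority 1).
/v/ is a voiced fricative (sonority 4).
/n/ is a nasal (sonority 5).
/p/→/ʀ/: change -6.
/ʀ/→/ʔ/: change +6.
/ʔ/→/v/: change -3.
/v/→/n/: change -1.
Minimum = -6.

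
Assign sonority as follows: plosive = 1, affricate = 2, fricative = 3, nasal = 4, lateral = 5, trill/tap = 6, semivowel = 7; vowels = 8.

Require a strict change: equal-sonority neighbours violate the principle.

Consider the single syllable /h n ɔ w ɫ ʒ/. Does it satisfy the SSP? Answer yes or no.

yes

Onset: /h/ is a fricative (sonority 3), /n/ is a nasal (sonority 4); then the nucleus /ɔ/ (sonority 8).
Onset profile 3-4-8 — rises to the nucleus.
Coda: /w/ is a semivowel (sonority 7), /ɫ/ is a lateral (sonority 5), /ʒ/ is a fricative (sonority 3).
Coda profile 8-7-5-3 — falls from the nucleus.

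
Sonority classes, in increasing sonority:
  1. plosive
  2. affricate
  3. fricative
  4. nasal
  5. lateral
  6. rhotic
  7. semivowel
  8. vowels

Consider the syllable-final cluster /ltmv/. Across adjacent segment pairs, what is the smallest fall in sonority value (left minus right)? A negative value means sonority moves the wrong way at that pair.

-3

/l/ is a lateral (sonority 5).
/t/ is a plosive (sonority 1).
/m/ is a nasal (sonority 4).
/v/ is a fricative (sonority 3).
/l/→/t/: change +4.
/t/→/m/: change -3.
/m/→/v/: change +1.
Minimum = -3.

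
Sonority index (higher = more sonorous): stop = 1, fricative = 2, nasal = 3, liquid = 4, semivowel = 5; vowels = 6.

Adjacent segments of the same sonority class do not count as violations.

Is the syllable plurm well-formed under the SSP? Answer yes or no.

Onset: /p/ is a stop (sonority 1), /l/ is a liquid (sonority 4); then the nucleus /u/ (sonority 6).
Onset profile 1-4-6 — rises to the nucleus.
Coda: /r/ is a liquid (sonority 4), /m/ is a nasal (sonority 3).
Coda profile 6-4-3 — falls from the nucleus.

yes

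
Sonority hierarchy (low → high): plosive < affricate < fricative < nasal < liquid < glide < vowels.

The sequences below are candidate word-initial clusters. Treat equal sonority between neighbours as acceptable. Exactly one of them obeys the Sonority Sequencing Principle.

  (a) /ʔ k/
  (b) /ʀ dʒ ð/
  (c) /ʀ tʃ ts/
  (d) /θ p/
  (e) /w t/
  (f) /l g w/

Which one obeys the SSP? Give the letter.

a

(a) sonority 1-1: well-formed.
(b) sonority 5-2-3: ill-formed.
(c) sonority 5-2-2: ill-formed.
(d) sonority 3-1: ill-formed.
(e) sonority 6-1: ill-formed.
(f) sonority 5-1-6: ill-formed.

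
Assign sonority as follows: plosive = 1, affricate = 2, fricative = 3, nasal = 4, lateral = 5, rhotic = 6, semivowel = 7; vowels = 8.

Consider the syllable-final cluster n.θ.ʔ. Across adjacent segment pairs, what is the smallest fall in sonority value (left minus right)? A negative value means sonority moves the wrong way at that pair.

/n/: nasal = 4.
/θ/: fricative = 3.
/ʔ/: plosive = 1.
/n/→/θ/: change +1.
/θ/→/ʔ/: change +2.
Minimum = 1.

1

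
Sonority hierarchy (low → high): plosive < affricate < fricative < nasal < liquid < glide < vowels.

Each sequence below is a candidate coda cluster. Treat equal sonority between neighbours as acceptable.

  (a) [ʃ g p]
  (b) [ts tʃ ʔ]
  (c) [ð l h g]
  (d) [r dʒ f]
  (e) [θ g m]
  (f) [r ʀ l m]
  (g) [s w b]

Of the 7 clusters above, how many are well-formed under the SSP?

3

(a) [ʃ g p]: profile 3-1-1 — obeys.
(b) [ts tʃ ʔ]: profile 2-2-1 — obeys.
(c) [ð l h g]: profile 3-5-3-1 — violates.
(d) [r dʒ f]: profile 5-2-3 — violates.
(e) [θ g m]: profile 3-1-4 — violates.
(f) [r ʀ l m]: profile 5-5-5-4 — obeys.
(g) [s w b]: profile 3-6-1 — violates.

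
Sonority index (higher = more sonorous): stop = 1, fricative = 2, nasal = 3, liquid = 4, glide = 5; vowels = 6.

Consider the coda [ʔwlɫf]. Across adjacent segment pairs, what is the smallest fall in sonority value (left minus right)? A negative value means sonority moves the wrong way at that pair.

/ʔ/: stop = 1.
/w/: glide = 5.
/l/: liquid = 4.
/ɫ/: liquid = 4.
/f/: fricative = 2.
/ʔ/→/w/: change -4.
/w/→/l/: change +1.
/l/→/ɫ/: change +0.
/ɫ/→/f/: change +2.
Minimum = -4.

-4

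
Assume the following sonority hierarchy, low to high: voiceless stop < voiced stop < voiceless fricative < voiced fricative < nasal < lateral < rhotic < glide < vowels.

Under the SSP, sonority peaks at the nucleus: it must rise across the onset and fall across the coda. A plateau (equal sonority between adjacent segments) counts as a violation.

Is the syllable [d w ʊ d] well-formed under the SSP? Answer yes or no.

Onset: /d/ is a voiced stop (sonority 2), /w/ is a glide (sonority 8); then the nucleus /ʊ/ (sonority 9).
Onset profile 2-8-9 — rises to the nucleus.
Coda: /d/ is a voiced stop (sonority 2).
Coda profile 9-2 — falls from the nucleus.

yes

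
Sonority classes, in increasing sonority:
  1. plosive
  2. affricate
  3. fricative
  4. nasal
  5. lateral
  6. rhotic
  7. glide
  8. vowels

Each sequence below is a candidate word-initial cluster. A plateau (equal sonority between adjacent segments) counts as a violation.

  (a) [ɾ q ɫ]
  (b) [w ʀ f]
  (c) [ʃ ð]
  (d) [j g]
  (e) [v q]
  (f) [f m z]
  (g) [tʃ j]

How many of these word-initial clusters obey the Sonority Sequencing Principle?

(a) sonority 6-1-5: ill-formed.
(b) sonority 7-6-3: ill-formed.
(c) sonority 3-3: ill-formed.
(d) sonority 7-1: ill-formed.
(e) sonority 3-1: ill-formed.
(f) sonority 3-4-3: ill-formed.
(g) sonority 2-7: well-formed.

1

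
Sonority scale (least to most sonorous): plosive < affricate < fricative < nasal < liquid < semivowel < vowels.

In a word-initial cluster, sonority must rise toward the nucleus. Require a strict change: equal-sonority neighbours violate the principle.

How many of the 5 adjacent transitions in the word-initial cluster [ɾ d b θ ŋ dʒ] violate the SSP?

/ɾ/: liquid = 5.
/d/: plosive = 1.
/b/: plosive = 1.
/θ/: fricative = 3.
/ŋ/: nasal = 4.
/dʒ/: affricate = 2.
/ɾ/→/d/: 5→1 (does not rise) — violation.
/d/→/b/: 1→1 (plateau) — violation.
/b/→/θ/: 1→3 (rises) — ok.
/θ/→/ŋ/: 3→4 (rises) — ok.
/ŋ/→/dʒ/: 4→2 (does not rise) — violation.

3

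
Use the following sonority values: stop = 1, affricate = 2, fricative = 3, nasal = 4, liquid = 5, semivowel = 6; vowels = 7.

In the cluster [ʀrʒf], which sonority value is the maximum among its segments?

5

/ʀ/ — liquid, sonority 5.
/r/ — liquid, sonority 5.
/ʒ/ — fricative, sonority 3.
/f/ — fricative, sonority 3.
The maximum is 5.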